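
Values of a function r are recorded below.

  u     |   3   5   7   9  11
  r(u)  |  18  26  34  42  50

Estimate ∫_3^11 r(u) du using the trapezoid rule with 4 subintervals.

272

Δu = 2.
T_4 = (2/2)·[18 + 2·26 + 2·34 + 2·42 + 50] = 272.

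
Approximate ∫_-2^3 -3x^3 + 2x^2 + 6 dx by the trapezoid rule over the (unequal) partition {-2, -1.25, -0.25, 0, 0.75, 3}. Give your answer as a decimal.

Subinterval widths: 0.75, 1, 0.25, 0.75, 2.25.
f(-2) = 38, f(-1.25) = 14.984375, f(-0.25) = 6.171875, f(0) = 6, f(0.75) = 5.859375, f(3) = -57.
On each subinterval the trapezoid contributes (Δx_i/2)·[f(x_{i-1}) + f(x_i)].
Sum = -21.1171875.

-21.1171875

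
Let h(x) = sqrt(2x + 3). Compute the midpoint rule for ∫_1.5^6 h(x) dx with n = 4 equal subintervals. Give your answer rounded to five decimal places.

14.47379

Δx = (6 − 1.5)/4 = 1.125.
Midpoints: 2.0625, 3.1875, 4.3125, 5.4375.
h(2.0625) ≈ 2.66927, h(3.1875) ≈ 3.06186, h(4.3125) ≈ 3.40955, h(5.4375) ≈ 3.72492.
Sum = Δx · [h(2.0625) + h(3.1875) + h(4.3125) + h(5.4375)].
Sum ≈ 14.47379.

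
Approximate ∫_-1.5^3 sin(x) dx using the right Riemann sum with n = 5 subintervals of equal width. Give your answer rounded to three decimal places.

1.501

Δx = (3 − (-1.5))/5 = 0.9.
Right endpoints: -0.6, 0.3, 1.2, 2.1, 3.
f(-0.6) ≈ -0.565, f(0.3) ≈ 0.296, f(1.2) ≈ 0.932, f(2.1) ≈ 0.863, f(3) ≈ 0.141.
Sum = Δx · [f(-0.6) + f(0.3) + f(1.2) + f(2.1) + f(3)].
Sum ≈ 1.501.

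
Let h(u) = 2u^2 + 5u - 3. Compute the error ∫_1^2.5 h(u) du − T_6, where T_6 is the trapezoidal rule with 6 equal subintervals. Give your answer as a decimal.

Exact integral: ∫_1^2.5 h(u) du = 18.375.
T_6 = 18.40625.
Error = 18.375 − 18.40625 = -0.03125.

-0.03125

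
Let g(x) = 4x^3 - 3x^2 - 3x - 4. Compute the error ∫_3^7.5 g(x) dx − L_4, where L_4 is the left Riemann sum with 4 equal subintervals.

744.1875

Exact integral: ∫_3^7.5 g(x) dx = 2599.3125.
L_4 = 1855.125.
Error = 2599.3125 − 1855.125 = 744.1875.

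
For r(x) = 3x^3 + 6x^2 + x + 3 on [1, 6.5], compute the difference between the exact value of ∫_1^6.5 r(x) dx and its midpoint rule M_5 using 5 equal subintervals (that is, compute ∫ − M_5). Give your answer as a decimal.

22.0446875

Exact integral: ∫_1^6.5 r(x) dx = 1922.421875.
M_5 = 1900.3771875.
Error = 1922.421875 − 1900.3771875 = 22.0446875.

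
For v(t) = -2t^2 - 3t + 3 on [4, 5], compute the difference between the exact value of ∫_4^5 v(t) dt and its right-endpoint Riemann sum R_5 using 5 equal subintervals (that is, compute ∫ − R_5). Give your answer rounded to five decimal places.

2.11333

Exact integral: ∫_4^5 v(t) dt ≈ -51.1666667.
R_5 = -53.28.
Error ≈ -51.1666667 − (-53.28) ≈ 2.11333.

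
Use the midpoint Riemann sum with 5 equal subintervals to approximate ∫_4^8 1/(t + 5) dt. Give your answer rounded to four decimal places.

0.3676

Δt = (8 − 4)/5 = 0.8.
Midpoints: 4.4, 5.2, 6, 6.8, 7.6.
f(4.4) = 5/47, f(5.2) = 5/51, f(6) = 1/11, f(6.8) = 5/59, f(7.6) = 5/63.
Sum = Δt · [f(4.4) + f(5.2) + f(6) + f(6.8) + f(7.6)].
Sum ≈ 0.3676.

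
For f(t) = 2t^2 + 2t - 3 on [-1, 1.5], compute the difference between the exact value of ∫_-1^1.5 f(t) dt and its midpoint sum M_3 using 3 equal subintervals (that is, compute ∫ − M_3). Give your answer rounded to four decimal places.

0.2894

Exact integral: ∫_-1^1.5 f(t) dt ≈ -3.333333.
M_3 ≈ -3.622685.
Error ≈ -3.333333 − (-3.622685) ≈ 0.2894.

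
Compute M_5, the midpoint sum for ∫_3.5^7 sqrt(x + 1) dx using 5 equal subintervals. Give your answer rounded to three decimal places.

Δx = (7 − 3.5)/5 = 0.7.
Midpoints: 3.85, 4.55, 5.25, 5.95, 6.65.
f(3.85) ≈ 2.202, f(4.55) ≈ 2.356, f(5.25) ≈ 2.500, f(5.95) ≈ 2.636, f(6.65) ≈ 2.766.
Sum = Δx · [f(3.85) + f(4.55) + f(5.25) + f(5.95) + f(6.65)].
Sum ≈ 8.722.

8.722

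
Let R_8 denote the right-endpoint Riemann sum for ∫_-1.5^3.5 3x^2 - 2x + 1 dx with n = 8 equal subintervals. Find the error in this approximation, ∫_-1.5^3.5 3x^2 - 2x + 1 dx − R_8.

-7.2265625

Exact integral: ∫_-1.5^3.5 f(x) dx = 41.25.
R_8 = 48.4765625.
Error = 41.25 − 48.4765625 = -7.2265625.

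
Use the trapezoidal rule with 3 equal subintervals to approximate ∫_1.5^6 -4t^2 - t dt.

-307.125

Δt = (6 − 1.5)/3 = 1.5.
f(1.5) = -10.5, f(3) = -39, f(4.5) = -85.5, f(6) = -150.
T_3 = (Δt/2)·[f(t_0) + 2f(t_1) + 2f(t_2) + f(t_3)].
Sum = -307.125.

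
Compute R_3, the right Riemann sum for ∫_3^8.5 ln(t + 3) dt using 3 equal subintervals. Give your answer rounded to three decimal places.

Δt = (8.5 − 3)/3 = 11/6.
Right endpoints: 29/6, 20/3, 8.5.
f(29/6) ≈ 2.058, f(20/3) ≈ 2.269, f(8.5) ≈ 2.442.
Sum = Δt · [f(29/6) + f(20/3) + f(8.5)].
Sum ≈ 12.411.

12.411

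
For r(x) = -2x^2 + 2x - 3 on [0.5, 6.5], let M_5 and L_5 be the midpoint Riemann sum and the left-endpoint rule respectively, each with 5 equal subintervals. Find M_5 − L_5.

-38.88

M_5 = -157.56.
L_5 = -118.68.
M_5 − L_5 = -38.88.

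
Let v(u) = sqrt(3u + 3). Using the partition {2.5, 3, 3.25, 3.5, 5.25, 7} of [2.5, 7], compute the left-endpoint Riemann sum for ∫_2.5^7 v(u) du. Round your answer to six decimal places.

17.386522

Subinterval widths: 0.5, 0.25, 0.25, 1.75, 1.75.
Left endpoints: 2.5, 3, 3.25, 3.5, 5.25.
v(2.5) ≈ 3.240370, v(3) ≈ 3.464102, v(3.25) ≈ 3.570714, v(3.5) ≈ 3.674235, v(5.25) ≈ 4.330127.
Sum = Σ Δu_i · v(u_i).
Sum ≈ 17.386522.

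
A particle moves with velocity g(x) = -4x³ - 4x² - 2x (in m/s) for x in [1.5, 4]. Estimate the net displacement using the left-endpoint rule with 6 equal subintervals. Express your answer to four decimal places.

Δx = (4 − 1.5)/6 = 5/12.
Left endpoints: 1.5, 23/12, 7/3, 2.75, 19/6, 43/12.
g(1.5) = -25.5, g(23/12) = -20171/432, g(7/3) = -2086/27, g(2.75) = -118.9375, g(19/6) = -9367/54, g(43/12) = -104791/432.
Sum = Δx · [g(1.5) + g(23/12) + g(7/3) + ...].
Sum ≈ -285.1765.

-285.1765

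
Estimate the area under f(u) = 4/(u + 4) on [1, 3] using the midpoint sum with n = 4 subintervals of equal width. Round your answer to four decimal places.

Δu = (3 − 1)/4 = 0.5.
Midpoints: 1.25, 1.75, 2.25, 2.75.
f(1.25) = 16/21, f(1.75) = 16/23, f(2.25) = 0.64, f(2.75) = 16/27.
Sum = Δu · [f(1.25) + f(1.75) + f(2.25) + f(2.75)].
Sum ≈ 1.3451.

1.3451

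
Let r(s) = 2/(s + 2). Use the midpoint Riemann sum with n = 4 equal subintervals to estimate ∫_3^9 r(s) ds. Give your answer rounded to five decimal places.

Δs = (9 − 3)/4 = 1.5.
Midpoints: 3.75, 5.25, 6.75, 8.25.
r(3.75) = 8/23, r(5.25) = 8/29, r(6.75) = 8/35, r(8.25) = 8/41.
Sum = Δs · [r(3.75) + r(5.25) + r(6.75) + r(8.25)].
Sum ≈ 1.57107.

1.57107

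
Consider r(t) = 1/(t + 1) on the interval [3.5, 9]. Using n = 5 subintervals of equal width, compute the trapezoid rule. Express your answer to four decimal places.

0.8025

Δt = (9 − 3.5)/5 = 1.1.
r(3.5) = 2/9, r(4.6) = 5/28, r(5.7) = 10/67, r(6.8) = 5/39, r(7.9) = 10/89, r(9) = 0.1.
T_5 = (Δt/2)·[r(t_0) + 2r(t_1) + ... + 2r(t_{4}) + r(t_5)].
Sum ≈ 0.8025.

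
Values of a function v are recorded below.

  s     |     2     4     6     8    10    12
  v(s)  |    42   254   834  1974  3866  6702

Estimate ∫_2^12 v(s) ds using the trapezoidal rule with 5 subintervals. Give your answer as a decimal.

Δs = 2.
T_5 = (2/2)·[42 + 2·254 + 2·834 + 2·1974 + 2·3866 + 6702] = 20600.

20600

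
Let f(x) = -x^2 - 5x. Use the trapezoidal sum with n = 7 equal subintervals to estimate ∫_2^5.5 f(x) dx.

Δx = (5.5 − 2)/7 = 0.5.
f(2) = -14, f(2.5) = -18.75, f(3) = -24, f(3.5) = -29.75, f(4) = -36, f(4.5) = -42.75, f(5) = -50, f(5.5) = -57.75.
T_7 = (Δx/2)·[f(x_0) + 2f(x_1) + ... + 2f(x_{6}) + f(x_7)].
Sum = -118.5625.

-118.5625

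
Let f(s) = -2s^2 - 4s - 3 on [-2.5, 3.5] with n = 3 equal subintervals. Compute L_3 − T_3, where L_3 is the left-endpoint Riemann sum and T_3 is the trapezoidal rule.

36

L_3 = -41.
T_3 = -77.
L_3 − T_3 = 36.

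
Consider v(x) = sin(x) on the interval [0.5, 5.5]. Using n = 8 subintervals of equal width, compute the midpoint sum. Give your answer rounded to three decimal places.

0.172

Δx = (5.5 − 0.5)/8 = 0.625.
Midpoints: 0.8125, 1.4375, 2.0625, 2.6875, 3.3125, 3.9375, 4.5625, 5.1875.
v(0.8125) ≈ 0.726, v(1.4375) ≈ 0.991, v(2.0625) ≈ 0.882, v(2.6875) ≈ 0.439, v(3.3125) ≈ -0.170, v(3.9375) ≈ -0.714, v(4.5625) ≈ -0.989, v(5.1875) ≈ -0.889.
Sum = Δx · [v(0.8125) + v(1.4375) + v(2.0625) + ...].
Sum ≈ 0.172.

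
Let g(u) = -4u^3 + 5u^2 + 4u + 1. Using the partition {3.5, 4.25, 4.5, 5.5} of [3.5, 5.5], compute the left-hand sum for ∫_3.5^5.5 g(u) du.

-365.375

Subinterval widths: 0.75, 0.25, 1.
Left endpoints: 3.5, 4.25, 4.5.
g(3.5) = -95.25, g(4.25) = -198.75, g(4.5) = -244.25.
Sum = Σ Δu_i · g(u_i).
Sum = -365.375.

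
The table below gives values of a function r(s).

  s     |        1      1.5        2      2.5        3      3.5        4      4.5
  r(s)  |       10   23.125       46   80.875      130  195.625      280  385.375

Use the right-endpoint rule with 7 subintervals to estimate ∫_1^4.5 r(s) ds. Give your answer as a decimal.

Δs = 0.5.
Sum = 0.5·[23.125 + 46 + 80.875 + 130 + 195.625 + 280 + 385.375] = 570.5.

570.5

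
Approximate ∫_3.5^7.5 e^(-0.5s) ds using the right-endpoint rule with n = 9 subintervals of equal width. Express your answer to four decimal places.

0.2684

Δs = (7.5 − 3.5)/9 = 4/9.
Right endpoints: 71/18, 79/18, 29/6, 95/18, 103/18, 37/6, 119/18, 127/18, 7.5.
f(71/18) ≈ 0.1391, f(79/18) ≈ 0.1114, f(29/6) ≈ 0.0892, f(95/18) ≈ 0.0714, f(103/18) ≈ 0.0572, f(37/6) ≈ 0.0458, f(119/18) ≈ 0.0367, f(127/18) ≈ 0.0294, f(7.5) ≈ 0.0235.
Sum = Δs · [f(71/18) + f(79/18) + f(29/6) + ...].
Sum ≈ 0.2684.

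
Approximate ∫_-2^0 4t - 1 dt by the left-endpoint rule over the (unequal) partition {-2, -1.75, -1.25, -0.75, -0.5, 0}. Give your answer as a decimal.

-11.75

Subinterval widths: 0.25, 0.5, 0.5, 0.25, 0.5.
Left endpoints: -2, -1.75, -1.25, -0.75, -0.5.
f(-2) = -9, f(-1.75) = -8, f(-1.25) = -6, f(-0.75) = -4, f(-0.5) = -3.
Sum = Σ Δt_i · f(t_i).
Sum = -11.75.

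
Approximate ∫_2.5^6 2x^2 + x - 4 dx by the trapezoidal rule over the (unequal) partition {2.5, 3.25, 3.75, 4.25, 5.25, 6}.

Subinterval widths: 0.75, 0.5, 0.5, 1, 0.75.
f(2.5) = 11, f(3.25) = 20.375, f(3.75) = 27.875, f(4.25) = 36.375, f(5.25) = 56.375, f(6) = 74.
On each subinterval the trapezoid contributes (Δx_i/2)·[f(x_{i-1}) + f(x_i)].
Sum = 135.15625.

135.15625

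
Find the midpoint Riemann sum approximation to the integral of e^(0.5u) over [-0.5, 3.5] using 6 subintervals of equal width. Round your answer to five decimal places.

9.90568

Δu = (3.5 − (-0.5))/6 = 2/3.
Midpoints: -1/6, 0.5, 7/6, 11/6, 2.5, 19/6.
f(-1/6) ≈ 0.92004, f(0.5) ≈ 1.28403, f(7/6) ≈ 1.79200, f(11/6) ≈ 2.50094, f(2.5) ≈ 3.49034, f(19/6) ≈ 4.87117.
Sum = Δu · [f(-1/6) + f(0.5) + f(7/6) + ...].
Sum ≈ 9.90568.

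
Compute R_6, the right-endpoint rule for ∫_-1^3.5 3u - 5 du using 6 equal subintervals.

-0.5625

Δu = (3.5 − (-1))/6 = 0.75.
Right endpoints: -0.25, 0.5, 1.25, 2, 2.75, 3.5.
f(-0.25) = -5.75, f(0.5) = -3.5, f(1.25) = -1.25, f(2) = 1, f(2.75) = 3.25, f(3.5) = 5.5.
Sum = Δu · [f(-0.25) + f(0.5) + f(1.25) + ...].
Sum = -0.5625.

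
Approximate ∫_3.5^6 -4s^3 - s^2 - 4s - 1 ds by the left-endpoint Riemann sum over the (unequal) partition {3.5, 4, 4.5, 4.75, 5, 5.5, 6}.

-1095

Subinterval widths: 0.5, 0.5, 0.25, 0.25, 0.5, 0.5.
Left endpoints: 3.5, 4, 4.5, 4.75, 5, 5.5.
f(3.5) = -198.75, f(4) = -289, f(4.5) = -403.75, f(4.75) = -471.25, f(5) = -546, f(5.5) = -718.75.
Sum = Σ Δs_i · f(s_i).
Sum = -1095.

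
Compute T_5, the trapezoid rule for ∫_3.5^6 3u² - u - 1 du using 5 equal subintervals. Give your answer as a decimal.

159.0625

Δu = (6 − 3.5)/5 = 0.5.
f(3.5) = 32.25, f(4) = 43, f(4.5) = 55.25, f(5) = 69, f(5.5) = 84.25, f(6) = 101.
T_5 = (Δu/2)·[f(u_0) + 2f(u_1) + ... + 2f(u_{4}) + f(u_5)].
Sum = 159.0625.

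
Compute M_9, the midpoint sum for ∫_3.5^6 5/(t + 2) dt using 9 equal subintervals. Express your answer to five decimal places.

Δt = (6 − 3.5)/9 = 5/18.
Midpoints: 131/36, 47/12, 151/36, 161/36, 4.75, 181/36, 191/36, 67/12, 211/36.
f(131/36) = 180/203, f(47/12) = 60/71, f(151/36) = 180/223, f(161/36) = 180/233, f(4.75) = 20/27, f(181/36) = 180/253, f(191/36) = 180/263, f(67/12) = 60/91, f(211/36) = 180/283.
Sum = Δt · [f(131/36) + f(47/12) + f(151/36) + ...].
Sum ≈ 1.87319.

1.87319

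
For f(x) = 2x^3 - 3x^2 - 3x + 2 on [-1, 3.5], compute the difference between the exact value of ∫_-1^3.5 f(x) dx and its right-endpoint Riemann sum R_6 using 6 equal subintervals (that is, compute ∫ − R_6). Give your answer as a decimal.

Exact integral: ∫_-1^3.5 f(x) dx = 22.78125.
R_6 = 39.8671875.
Error = 22.78125 − 39.8671875 = -17.0859375.

-17.0859375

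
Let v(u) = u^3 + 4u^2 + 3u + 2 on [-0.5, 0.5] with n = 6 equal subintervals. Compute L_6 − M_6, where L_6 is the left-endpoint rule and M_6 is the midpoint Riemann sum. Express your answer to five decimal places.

-0.24306

L_6 ≈ 2.0810185.
M_6 ≈ 2.3240741.
L_6 − M_6 ≈ -0.24306.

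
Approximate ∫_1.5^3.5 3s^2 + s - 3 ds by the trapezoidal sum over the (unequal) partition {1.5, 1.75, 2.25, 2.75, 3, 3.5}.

Subinterval widths: 0.25, 0.5, 0.5, 0.25, 0.5.
f(1.5) = 5.25, f(1.75) = 7.9375, f(2.25) = 14.4375, f(2.75) = 22.4375, f(3) = 27, f(3.5) = 37.25.
On each subinterval the trapezoid contributes (Δs_i/2)·[f(s_{i-1}) + f(s_i)].
Sum = 38.703125.

38.703125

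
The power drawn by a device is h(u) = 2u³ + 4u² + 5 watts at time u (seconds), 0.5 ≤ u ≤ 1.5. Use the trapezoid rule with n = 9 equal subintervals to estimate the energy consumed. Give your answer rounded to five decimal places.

Δu = (1.5 − 0.5)/9 = 1/9.
h(0.5) = 6.25, h(11/18) = 20267/2916, h(13/18) = 22861/2916, h(5/6) = 965/108, h(17/18) = 29897/2916, h(19/18) = 34435/2916, h(7/6) = 1471/108, h(23/18) = 45791/2916, h(25/18) = 52705/2916, h(1.5) = 20.75.
T_9 = (Δu/2)·[h(u_0) + 2h(u_1) + ... + 2h(u_{8}) + h(u_9)].
Sum ≈ 11.85391.

11.85391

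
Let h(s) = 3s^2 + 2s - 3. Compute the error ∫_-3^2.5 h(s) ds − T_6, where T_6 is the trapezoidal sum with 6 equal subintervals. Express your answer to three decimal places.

-2.311

Exact integral: ∫_-3^2.5 h(s) ds = 23.375.
T_6 ≈ 25.68576.
Error ≈ 23.375 − 25.68576 ≈ -2.311.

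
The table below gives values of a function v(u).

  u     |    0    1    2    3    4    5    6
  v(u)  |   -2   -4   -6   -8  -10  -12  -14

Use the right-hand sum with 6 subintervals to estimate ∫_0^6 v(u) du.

-54

Δu = 1.
Sum = 1·[(-4) + (-6) + (-8) + (-10) + (-12) + (-14)] = -54.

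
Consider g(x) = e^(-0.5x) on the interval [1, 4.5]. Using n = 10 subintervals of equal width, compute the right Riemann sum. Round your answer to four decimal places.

0.9171

Δx = (4.5 − 1)/10 = 0.35.
Right endpoints: 1.35, 1.7, 2.05, 2.4, 2.75, 3.1, 3.45, 3.8, 4.15, 4.5.
g(1.35) ≈ 0.5092, g(1.7) ≈ 0.4274, g(2.05) ≈ 0.3588, g(2.4) ≈ 0.3012, g(2.75) ≈ 0.2528, g(3.1) ≈ 0.2122, g(3.45) ≈ 0.1782, g(3.8) ≈ 0.1496, g(4.15) ≈ 0.1256, g(4.5) ≈ 0.1054.
Sum = Δx · [g(1.35) + g(1.7) + g(2.05) + ...].
Sum ≈ 0.9171.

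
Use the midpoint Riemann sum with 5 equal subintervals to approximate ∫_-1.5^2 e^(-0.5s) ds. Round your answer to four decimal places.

3.4804

Δs = (2 − (-1.5))/5 = 0.7.
Midpoints: -1.15, -0.45, 0.25, 0.95, 1.65.
f(-1.15) ≈ 1.7771, f(-0.45) ≈ 1.2523, f(0.25) ≈ 0.8825, f(0.95) ≈ 0.6219, f(1.65) ≈ 0.4382.
Sum = Δs · [f(-1.15) + f(-0.45) + f(0.25) + f(0.95) + f(1.65)].
Sum ≈ 3.4804.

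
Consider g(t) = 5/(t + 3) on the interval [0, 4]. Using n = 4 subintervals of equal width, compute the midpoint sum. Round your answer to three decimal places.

Δt = (4 − 0)/4 = 1.
Midpoints: 0.5, 1.5, 2.5, 3.5.
g(0.5) = 10/7, g(1.5) = 10/9, g(2.5) = 10/11, g(3.5) = 10/13.
Sum = Δt · [g(0.5) + g(1.5) + g(2.5) + g(3.5)].
Sum ≈ 4.218.

4.218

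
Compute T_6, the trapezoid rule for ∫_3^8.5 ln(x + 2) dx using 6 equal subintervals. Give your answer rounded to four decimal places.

Δx = (8.5 − 3)/6 = 11/12.
f(3) ≈ 1.6094, f(47/12) ≈ 1.7778, f(29/6) ≈ 1.9218, f(5.75) ≈ 2.0477, f(20/3) ≈ 2.1595, f(91/12) ≈ 2.2600, f(8.5) ≈ 2.3514.
T_6 = (Δx/2)·[f(x_0) + 2f(x_1) + ... + 2f(x_{5}) + f(x_6)].
Sum ≈ 11.1349.

11.1349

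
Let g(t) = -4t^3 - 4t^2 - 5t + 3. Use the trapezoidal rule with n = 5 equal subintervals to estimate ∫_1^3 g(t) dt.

Δt = (3 − 1)/5 = 0.4.
g(1) = -10, g(1.4) = -22.816, g(1.8) = -42.288, g(2.2) = -69.952, g(2.6) = -107.344, g(3) = -156.
T_5 = (Δt/2)·[g(t_0) + 2g(t_1) + ... + 2g(t_{4}) + g(t_5)].
Sum = -130.16.

-130.16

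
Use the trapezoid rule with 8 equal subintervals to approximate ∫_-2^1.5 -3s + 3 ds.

Δs = (1.5 − (-2))/8 = 0.4375.
f(-2) = 9, f(-1.5625) = 7.6875, f(-1.125) = 6.375, f(-0.6875) = 5.0625, f(-0.25) = 3.75, f(0.1875) = 2.4375, f(0.625) = 1.125, f(1.0625) = -0.1875, f(1.5) = -1.5.
T_8 = (Δs/2)·[f(s_0) + 2f(s_1) + ... + 2f(s_{7}) + f(s_8)].
Sum = 13.125.

13.125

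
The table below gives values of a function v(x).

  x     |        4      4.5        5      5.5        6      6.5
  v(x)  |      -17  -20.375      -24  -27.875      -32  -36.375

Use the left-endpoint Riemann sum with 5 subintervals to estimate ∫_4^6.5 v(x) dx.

-60.625

Δx = 0.5.
Sum = 0.5·[(-17) + (-20.375) + (-24) + (-27.875) + (-32)] = -60.625.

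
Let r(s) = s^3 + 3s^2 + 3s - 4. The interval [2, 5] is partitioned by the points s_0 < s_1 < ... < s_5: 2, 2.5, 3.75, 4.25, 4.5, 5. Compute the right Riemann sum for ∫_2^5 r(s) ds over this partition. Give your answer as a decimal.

Subinterval widths: 0.5, 1.25, 0.5, 0.25, 0.5.
Right endpoints: 2.5, 3.75, 4.25, 4.5, 5.
r(2.5) = 37.875, r(3.75) = 102.171875, r(4.25) = 139.703125, r(4.5) = 161.375, r(5) = 211.
Sum = Σ Δs_i · r(s_i).
Sum = 362.34765625.

362.34765625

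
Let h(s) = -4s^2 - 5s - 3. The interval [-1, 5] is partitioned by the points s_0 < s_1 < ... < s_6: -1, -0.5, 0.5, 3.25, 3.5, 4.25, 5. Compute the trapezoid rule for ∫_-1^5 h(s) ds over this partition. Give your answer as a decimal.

-261.1875

Subinterval widths: 0.5, 1, 2.75, 0.25, 0.75, 0.75.
h(-1) = -2, h(-0.5) = -1.5, h(0.5) = -6.5, h(3.25) = -61.5, h(3.5) = -69.5, h(4.25) = -96.5, h(5) = -128.
On each subinterval the trapezoid contributes (Δs_i/2)·[h(s_{i-1}) + h(s_i)].
Sum = -261.1875.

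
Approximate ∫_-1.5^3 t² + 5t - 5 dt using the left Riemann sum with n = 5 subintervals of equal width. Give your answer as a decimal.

-8.055

Δt = (3 − (-1.5))/5 = 0.9.
Left endpoints: -1.5, -0.6, 0.3, 1.2, 2.1.
f(-1.5) = -10.25, f(-0.6) = -7.64, f(0.3) = -3.41, f(1.2) = 2.44, f(2.1) = 9.91.
Sum = Δt · [f(-1.5) + f(-0.6) + f(0.3) + f(1.2) + f(2.1)].
Sum = -8.055.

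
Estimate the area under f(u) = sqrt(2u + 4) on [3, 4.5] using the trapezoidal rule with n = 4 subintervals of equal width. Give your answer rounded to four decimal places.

Δu = (4.5 − 3)/4 = 0.375.
f(3) ≈ 3.1623, f(3.375) ≈ 3.2787, f(3.75) ≈ 3.3912, f(4.125) ≈ 3.5000, f(4.5) ≈ 3.6056.
T_4 = (Δu/2)·[f(u_0) + 2f(u_1) + 2f(u_2) + 2f(u_3) + f(u_4)].
Sum ≈ 5.0827.

5.0827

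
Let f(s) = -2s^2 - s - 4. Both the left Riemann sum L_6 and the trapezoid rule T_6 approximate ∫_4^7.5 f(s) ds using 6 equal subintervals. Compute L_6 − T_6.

24.5

L_6 ≈ -248.605324.
T_6 ≈ -273.105324.
L_6 − T_6 = 24.5.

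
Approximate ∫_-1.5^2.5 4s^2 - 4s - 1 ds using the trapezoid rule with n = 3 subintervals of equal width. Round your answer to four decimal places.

Δs = (2.5 − (-1.5))/3 = 4/3.
f(-1.5) = 14, f(-1/6) = -2/9, f(7/6) = -2/9, f(2.5) = 14.
T_3 = (Δs/2)·[f(s_0) + 2f(s_1) + 2f(s_2) + f(s_3)].
Sum ≈ 18.0741.

18.0741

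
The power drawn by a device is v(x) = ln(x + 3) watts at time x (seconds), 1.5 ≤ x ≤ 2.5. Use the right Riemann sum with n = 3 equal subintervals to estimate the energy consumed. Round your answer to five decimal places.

1.64084

Δx = (2.5 − 1.5)/3 = 1/3.
Right endpoints: 11/6, 13/6, 2.5.
v(11/6) ≈ 1.57554, v(13/6) ≈ 1.64223, v(2.5) ≈ 1.70475.
Sum = Δx · [v(11/6) + v(13/6) + v(2.5)].
Sum ≈ 1.64084.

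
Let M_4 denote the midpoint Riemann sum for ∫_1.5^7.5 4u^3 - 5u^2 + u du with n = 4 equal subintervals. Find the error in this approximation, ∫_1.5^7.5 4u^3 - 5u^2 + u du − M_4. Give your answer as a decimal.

Exact integral: ∫_1.5^7.5 f(u) du = 2488.5.
M_4 = 2433.375.
Error = 2488.5 − 2433.375 = 55.125.

55.125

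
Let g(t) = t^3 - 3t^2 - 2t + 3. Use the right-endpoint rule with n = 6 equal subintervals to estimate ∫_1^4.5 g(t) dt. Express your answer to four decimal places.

Δt = (4.5 − 1)/6 = 7/12.
Right endpoints: 19/12, 13/6, 2.75, 10/3, 47/12, 4.5.
g(19/12) = -6425/1728, g(13/6) = -1133/216, g(2.75) = -4.390625, g(10/3) = 1/27, g(47/12) = 15947/1728, g(4.5) = 24.375.
Sum = Δt · [g(19/12) + g(13/6) + g(2.75) + ...].
Sum ≈ 11.8338.

11.8338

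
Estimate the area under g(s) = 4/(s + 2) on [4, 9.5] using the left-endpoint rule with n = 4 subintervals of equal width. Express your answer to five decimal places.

Δs = (9.5 − 4)/4 = 1.375.
Left endpoints: 4, 5.375, 6.75, 8.125.
g(4) = 2/3, g(5.375) = 32/59, g(6.75) = 16/35, g(8.125) = 32/81.
Sum = Δs · [g(4) + g(5.375) + g(6.75) + g(8.125)].
Sum ≈ 2.83421.

2.83421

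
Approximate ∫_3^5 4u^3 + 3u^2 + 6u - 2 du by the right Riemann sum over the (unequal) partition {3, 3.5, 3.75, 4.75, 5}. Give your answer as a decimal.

855.65625

Subinterval widths: 0.5, 0.25, 1, 0.25.
Right endpoints: 3.5, 3.75, 4.75, 5.
f(3.5) = 227.25, f(3.75) = 273.625, f(4.75) = 522.875, f(5) = 603.
Sum = Σ Δu_i · f(u_i).
Sum = 855.65625.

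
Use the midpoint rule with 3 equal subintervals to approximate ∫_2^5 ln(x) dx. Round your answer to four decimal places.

Δx = (5 − 2)/3 = 1.
Midpoints: 2.5, 3.5, 4.5.
f(2.5) ≈ 0.9163, f(3.5) ≈ 1.2528, f(4.5) ≈ 1.5041.
Sum = Δx · [f(2.5) + f(3.5) + f(4.5)].
Sum ≈ 3.6731.

3.6731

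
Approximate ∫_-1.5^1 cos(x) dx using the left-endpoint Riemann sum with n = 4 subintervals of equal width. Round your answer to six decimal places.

Δx = (1 − (-1.5))/4 = 0.625.
Left endpoints: -1.5, -0.875, -0.25, 0.375.
f(-1.5) ≈ 0.070737, f(-0.875) ≈ 0.640997, f(-0.25) ≈ 0.968912, f(0.375) ≈ 0.930508.
Sum = Δx · [f(-1.5) + f(-0.875) + f(-0.25) + f(0.375)].
Sum ≈ 1.631971.

1.631971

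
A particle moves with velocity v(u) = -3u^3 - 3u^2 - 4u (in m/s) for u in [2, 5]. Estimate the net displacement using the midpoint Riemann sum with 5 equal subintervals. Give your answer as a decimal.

Δu = (5 − 2)/5 = 0.6.
Midpoints: 2.3, 2.9, 3.5, 4.1, 4.7.
v(2.3) = -61.571, v(2.9) = -109.997, v(3.5) = -179.375, v(4.1) = -273.593, v(4.7) = -396.539.
Sum = Δu · [v(2.3) + v(2.9) + v(3.5) + v(4.1) + v(4.7)].
Sum = -612.645.

-612.645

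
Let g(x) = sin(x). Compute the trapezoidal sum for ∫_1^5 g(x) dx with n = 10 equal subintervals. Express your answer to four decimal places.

0.2532

Δx = (5 − 1)/10 = 0.4.
g(1) ≈ 0.8415, g(1.4) ≈ 0.9854, g(1.8) ≈ 0.9738, g(2.2) ≈ 0.8085, g(2.6) ≈ 0.5155, g(3) ≈ 0.1411, g(3.4) ≈ -0.2555, g(3.8) ≈ -0.6119, g(4.2) ≈ -0.8716, g(4.6) ≈ -0.9937, g(5) ≈ -0.9589.
T_10 = (Δx/2)·[g(x_0) + 2g(x_1) + ... + 2g(x_{9}) + g(x_10)].
Sum ≈ 0.2532.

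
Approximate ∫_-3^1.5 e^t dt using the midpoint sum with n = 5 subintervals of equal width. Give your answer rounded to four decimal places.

4.2858

Δt = (1.5 − (-3))/5 = 0.9.
Midpoints: -2.55, -1.65, -0.75, 0.15, 1.05.
f(-2.55) ≈ 0.0781, f(-1.65) ≈ 0.1920, f(-0.75) ≈ 0.4724, f(0.15) ≈ 1.1618, f(1.05) ≈ 2.8577.
Sum = Δt · [f(-2.55) + f(-1.65) + f(-0.75) + f(0.15) + f(1.05)].
Sum ≈ 4.2858.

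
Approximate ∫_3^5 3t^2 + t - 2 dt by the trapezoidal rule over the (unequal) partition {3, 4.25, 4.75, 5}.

103.046875

Subinterval widths: 1.25, 0.5, 0.25.
f(3) = 28, f(4.25) = 56.4375, f(4.75) = 70.4375, f(5) = 78.
On each subinterval the trapezoid contributes (Δt_i/2)·[f(t_{i-1}) + f(t_i)].
Sum = 103.046875.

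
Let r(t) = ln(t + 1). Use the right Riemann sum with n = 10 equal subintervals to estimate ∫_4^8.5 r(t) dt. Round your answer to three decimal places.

8.983

Δt = (8.5 − 4)/10 = 0.45.
Right endpoints: 4.45, 4.9, 5.35, 5.8, 6.25, 6.7, 7.15, 7.6, 8.05, 8.5.
r(4.45) ≈ 1.696, r(4.9) ≈ 1.775, r(5.35) ≈ 1.848, r(5.8) ≈ 1.917, r(6.25) ≈ 1.981, r(6.7) ≈ 2.041, r(7.15) ≈ 2.098, r(7.6) ≈ 2.152, r(8.05) ≈ 2.203, r(8.5) ≈ 2.251.
Sum = Δt · [r(4.45) + r(4.9) + r(5.35) + ...].
Sum ≈ 8.983.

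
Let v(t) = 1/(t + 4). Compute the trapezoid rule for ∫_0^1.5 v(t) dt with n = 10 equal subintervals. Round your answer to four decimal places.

Δt = (1.5 − 0)/10 = 0.15.
v(0) = 0.25, v(0.15) = 20/83, v(0.3) = 10/43, v(0.45) = 20/89, v(0.6) = 5/23, v(0.75) = 4/19, v(0.9) = 10/49, v(1.05) = 20/101, v(1.2) = 5/26, v(1.35) = 20/107, v(1.5) = 2/11.
T_10 = (Δt/2)·[v(t_0) + 2v(t_1) + ... + 2v(t_{9}) + v(t_10)].
Sum ≈ 0.3185.

0.3185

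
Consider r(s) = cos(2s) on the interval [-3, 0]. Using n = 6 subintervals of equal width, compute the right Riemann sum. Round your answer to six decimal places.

Δs = (0 − (-3))/6 = 0.5.
Right endpoints: -2.5, -2, -1.5, -1, -0.5, 0.
r(-2.5) ≈ 0.283662, r(-2) ≈ -0.653644, r(-1.5) ≈ -0.989992, r(-1) ≈ -0.416147, r(-0.5) ≈ 0.540302, r(0) ≈ 1.000000.
Sum = Δs · [r(-2.5) + r(-2) + r(-1.5) + ...].
Sum ≈ -0.117909.

-0.117909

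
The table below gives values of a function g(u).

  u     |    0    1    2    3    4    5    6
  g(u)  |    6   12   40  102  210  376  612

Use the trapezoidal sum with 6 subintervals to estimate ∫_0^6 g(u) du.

1049

Δu = 1.
T_6 = (1/2)·[6 + 2·12 + 2·40 + 2·102 + 2·210 + 2·376 + 612] = 1049.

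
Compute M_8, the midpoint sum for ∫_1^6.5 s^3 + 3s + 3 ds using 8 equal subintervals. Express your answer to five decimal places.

521.95349

Δs = (6.5 − 1)/8 = 0.6875.
Midpoints: 1.34375, 2.03125, 2.71875, 3.40625, 4.09375, 4.78125, 5.46875, 6.15625.
f(1.34375) = 309907/32768, f(2.03125) = 572609/32768, f(2.71875) = 1024071/32768, f(3.40625) = 1728181/32768, f(4.09375) = 2748827/32768, f(4.78125) = 4149897/32768, f(5.46875) = 5995279/32768, f(6.15625) = 8348861/32768.
Sum = Δs · [f(1.34375) + f(2.03125) + f(2.71875) + ...].
Sum ≈ 521.95349.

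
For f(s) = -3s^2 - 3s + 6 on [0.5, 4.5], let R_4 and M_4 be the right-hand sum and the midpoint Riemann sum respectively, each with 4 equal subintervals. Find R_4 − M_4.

R_4 = -135.
M_4 = -96.
R_4 − M_4 = -39.

-39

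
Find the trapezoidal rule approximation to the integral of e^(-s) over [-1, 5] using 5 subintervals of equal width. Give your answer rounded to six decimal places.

3.029378

Δs = (5 − (-1))/5 = 1.2.
f(-1) ≈ 2.718282, f(0.2) ≈ 0.818731, f(1.4) ≈ 0.246597, f(2.6) ≈ 0.074274, f(3.8) ≈ 0.022371, f(5) ≈ 0.006738.
T_5 = (Δs/2)·[f(s_0) + 2f(s_1) + ... + 2f(s_{4}) + f(s_5)].
Sum ≈ 3.029378.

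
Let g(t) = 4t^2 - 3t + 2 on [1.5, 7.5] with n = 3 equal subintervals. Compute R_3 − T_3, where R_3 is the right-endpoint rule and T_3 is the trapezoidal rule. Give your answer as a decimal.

198

R_3 = 703.
T_3 = 505.
R_3 − T_3 = 198.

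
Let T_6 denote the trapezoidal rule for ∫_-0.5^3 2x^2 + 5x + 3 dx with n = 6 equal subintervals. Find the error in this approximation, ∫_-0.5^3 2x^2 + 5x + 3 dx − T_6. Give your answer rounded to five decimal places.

-0.39699

Exact integral: ∫_-0.5^3 f(x) dx ≈ 50.4583333.
T_6 ≈ 50.8553241.
Error ≈ 50.4583333 − 50.8553241 ≈ -0.39699.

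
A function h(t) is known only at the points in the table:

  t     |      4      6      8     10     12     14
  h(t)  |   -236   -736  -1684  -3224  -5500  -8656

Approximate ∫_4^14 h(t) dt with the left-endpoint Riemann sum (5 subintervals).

Δt = 2.
Sum = 2·[(-236) + (-736) + (-1684) + (-3224) + (-5500)] = -22760.

-22760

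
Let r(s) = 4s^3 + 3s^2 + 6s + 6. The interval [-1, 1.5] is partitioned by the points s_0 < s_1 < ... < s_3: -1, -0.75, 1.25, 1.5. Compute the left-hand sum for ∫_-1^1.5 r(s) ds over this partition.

9.25

Subinterval widths: 0.25, 2, 0.25.
Left endpoints: -1, -0.75, 1.25.
r(-1) = -1, r(-0.75) = 1.5, r(1.25) = 26.
Sum = Σ Δs_i · r(s_i).
Sum = 9.25.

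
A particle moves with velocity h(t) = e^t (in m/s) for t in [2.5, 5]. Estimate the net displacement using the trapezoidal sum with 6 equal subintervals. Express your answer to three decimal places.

138.196

Δt = (5 − 2.5)/6 = 5/12.
h(2.5) ≈ 12.182, h(35/12) ≈ 18.480, h(10/3) ≈ 28.032, h(3.75) ≈ 42.521, h(25/6) ≈ 64.500, h(55/12) ≈ 97.840, h(5) ≈ 148.413.
T_6 = (Δt/2)·[h(t_0) + 2h(t_1) + ... + 2h(t_{5}) + h(t_6)].
Sum ≈ 138.196.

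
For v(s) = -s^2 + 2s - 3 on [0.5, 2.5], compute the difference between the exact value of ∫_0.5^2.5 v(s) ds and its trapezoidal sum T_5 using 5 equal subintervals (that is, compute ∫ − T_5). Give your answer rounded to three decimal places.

Exact integral: ∫_0.5^2.5 v(s) ds ≈ -5.16667.
T_5 = -5.22.
Error ≈ -5.16667 − (-5.22) ≈ 0.053.

0.053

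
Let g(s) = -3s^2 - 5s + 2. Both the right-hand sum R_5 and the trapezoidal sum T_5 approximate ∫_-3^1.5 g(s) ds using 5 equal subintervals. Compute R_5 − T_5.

-1.0125

R_5 = -7.335.
T_5 = -6.3225.
R_5 − T_5 = -1.0125.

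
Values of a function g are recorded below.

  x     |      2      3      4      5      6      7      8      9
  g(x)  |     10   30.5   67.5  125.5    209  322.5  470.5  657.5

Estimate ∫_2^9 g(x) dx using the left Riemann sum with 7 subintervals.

1235.5

Δx = 1.
Sum = 1·[10 + 30.5 + 67.5 + 125.5 + 209 + 322.5 + 470.5] = 1235.5.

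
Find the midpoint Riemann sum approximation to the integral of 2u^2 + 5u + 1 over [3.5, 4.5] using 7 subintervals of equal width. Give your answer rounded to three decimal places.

Δu = (4.5 − 3.5)/7 = 1/7.
Midpoints: 25/7, 26/7, 27/7, 4, 29/7, 30/7, 31/7.
f(25/7) = 2174/49, f(26/7) = 2311/49, f(27/7) = 2452/49, f(4) = 53, f(29/7) = 2746/49, f(30/7) = 2899/49, f(31/7) = 3056/49.
Sum = Δu · [f(25/7) + f(26/7) + f(27/7) + ...].
Sum ≈ 53.163.

53.163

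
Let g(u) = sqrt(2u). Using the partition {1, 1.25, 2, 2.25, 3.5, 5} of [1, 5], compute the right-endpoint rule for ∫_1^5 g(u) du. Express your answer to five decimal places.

10.47622

Subinterval widths: 0.25, 0.75, 0.25, 1.25, 1.5.
Right endpoints: 1.25, 2, 2.25, 3.5, 5.
g(1.25) ≈ 1.58114, g(2) ≈ 2.00000, g(2.25) ≈ 2.12132, g(3.5) ≈ 2.64575, g(5) ≈ 3.16228.
Sum = Σ Δu_i · g(u_i).
Sum ≈ 10.47622.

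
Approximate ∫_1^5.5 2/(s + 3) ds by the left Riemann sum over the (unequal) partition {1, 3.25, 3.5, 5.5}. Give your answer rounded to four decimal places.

1.8204

Subinterval widths: 2.25, 0.25, 2.
Left endpoints: 1, 3.25, 3.5.
f(1) = 0.5, f(3.25) = 0.32, f(3.5) = 4/13.
Sum = Σ Δs_i · f(s_i).
Sum ≈ 1.8204.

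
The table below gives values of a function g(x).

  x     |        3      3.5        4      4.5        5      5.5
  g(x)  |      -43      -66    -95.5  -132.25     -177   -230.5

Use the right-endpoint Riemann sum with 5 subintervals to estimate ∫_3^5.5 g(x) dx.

Δx = 0.5.
Sum = 0.5·[(-66) + (-95.5) + (-132.25) + (-177) + (-230.5)] = -350.625.

-350.625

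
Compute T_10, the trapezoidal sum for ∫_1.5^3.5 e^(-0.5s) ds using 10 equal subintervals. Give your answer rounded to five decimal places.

Δs = (3.5 − 1.5)/10 = 0.2.
f(1.5) ≈ 0.47237, f(1.7) ≈ 0.42741, f(1.9) ≈ 0.38674, f(2.1) ≈ 0.34994, f(2.3) ≈ 0.31664, f(2.5) ≈ 0.28650, f(2.7) ≈ 0.25924, f(2.9) ≈ 0.23457, f(3.1) ≈ 0.21225, f(3.3) ≈ 0.19205, f(3.5) ≈ 0.17377.
T_10 = (Δs/2)·[f(s_0) + 2f(s_1) + ... + 2f(s_{9}) + f(s_10)].
Sum ≈ 0.59768.

0.59768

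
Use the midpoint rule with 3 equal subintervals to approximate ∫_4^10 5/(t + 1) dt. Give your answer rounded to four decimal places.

Δt = (10 − 4)/3 = 2.
Midpoints: 5, 7, 9.
f(5) = 5/6, f(7) = 0.625, f(9) = 0.5.
Sum = Δt · [f(5) + f(7) + f(9)].
Sum ≈ 3.9167.

3.9167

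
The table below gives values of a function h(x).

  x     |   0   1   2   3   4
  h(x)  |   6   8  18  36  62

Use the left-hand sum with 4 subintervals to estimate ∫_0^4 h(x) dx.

68

Δx = 1.
Sum = 1·[6 + 8 + 18 + 36] = 68.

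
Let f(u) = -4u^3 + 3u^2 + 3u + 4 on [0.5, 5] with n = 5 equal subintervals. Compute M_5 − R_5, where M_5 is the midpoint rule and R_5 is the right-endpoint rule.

212.625

M_5 = -435.825.
R_5 = -648.45.
M_5 − R_5 = 212.625.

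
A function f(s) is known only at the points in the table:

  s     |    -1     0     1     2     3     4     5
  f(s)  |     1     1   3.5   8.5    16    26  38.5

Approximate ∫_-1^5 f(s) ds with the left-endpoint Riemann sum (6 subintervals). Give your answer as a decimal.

Δs = 1.
Sum = 1·[1 + 1 + 3.5 + 8.5 + 16 + 26] = 56.

56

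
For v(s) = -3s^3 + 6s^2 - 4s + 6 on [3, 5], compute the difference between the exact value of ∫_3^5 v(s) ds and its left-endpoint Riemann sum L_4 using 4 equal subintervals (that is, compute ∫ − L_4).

Exact integral: ∫_3^5 v(s) ds = -232.
L_4 = -183.
Error = -232 − (-183) = -49.

-49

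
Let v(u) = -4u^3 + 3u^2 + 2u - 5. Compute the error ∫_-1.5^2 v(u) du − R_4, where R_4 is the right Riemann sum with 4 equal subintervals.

Exact integral: ∫_-1.5^2 v(u) du = -15.3125.
R_4 = -29.859375.
Error = -15.3125 − (-29.859375) = 14.546875.

14.546875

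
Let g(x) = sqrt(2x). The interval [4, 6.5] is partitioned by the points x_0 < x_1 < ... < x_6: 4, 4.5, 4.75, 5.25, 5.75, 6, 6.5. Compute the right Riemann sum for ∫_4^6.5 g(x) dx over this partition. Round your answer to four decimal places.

8.2551

Subinterval widths: 0.5, 0.25, 0.5, 0.5, 0.25, 0.5.
Right endpoints: 4.5, 4.75, 5.25, 5.75, 6, 6.5.
g(4.5) ≈ 3.0000, g(4.75) ≈ 3.0822, g(5.25) ≈ 3.2404, g(5.75) ≈ 3.3912, g(6) ≈ 3.4641, g(6.5) ≈ 3.6056.
Sum = Σ Δx_i · g(x_i).
Sum ≈ 8.2551.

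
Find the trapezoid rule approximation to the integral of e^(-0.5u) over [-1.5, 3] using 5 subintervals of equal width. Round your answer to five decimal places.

Δu = (3 − (-1.5))/5 = 0.9.
f(-1.5) ≈ 2.11700, f(-0.6) ≈ 1.34986, f(0.3) ≈ 0.86071, f(1.2) ≈ 0.54881, f(2.1) ≈ 0.34994, f(3) ≈ 0.22313.
T_5 = (Δu/2)·[f(u_0) + 2f(u_1) + ... + 2f(u_{4}) + f(u_5)].
Sum ≈ 3.85144.

3.85144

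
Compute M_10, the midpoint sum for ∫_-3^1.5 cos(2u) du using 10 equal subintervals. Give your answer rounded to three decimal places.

-0.072

Δu = (1.5 − (-3))/10 = 0.45.
Midpoints: -2.775, -2.325, -1.875, -1.425, -0.975, -0.525, -0.075, 0.375, 0.825, 1.275.
f(-2.775) ≈ 0.743, f(-2.325) ≈ -0.062, f(-1.875) ≈ -0.821, f(-1.425) ≈ -0.958, f(-0.975) ≈ -0.370, f(-0.525) ≈ 0.498, f(-0.075) ≈ 0.989, f(0.375) ≈ 0.732, f(0.825) ≈ -0.079, f(1.275) ≈ -0.830.
Sum = Δu · [f(-2.775) + f(-2.325) + f(-1.875) + ...].
Sum ≈ -0.072.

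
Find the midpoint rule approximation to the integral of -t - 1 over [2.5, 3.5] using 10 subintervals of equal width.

Δt = (3.5 − 2.5)/10 = 0.1.
Midpoints: 2.55, 2.65, 2.75, 2.85, 2.95, 3.05, 3.15, 3.25, 3.35, 3.45.
f(2.55) = -3.55, f(2.65) = -3.65, f(2.75) = -3.75, f(2.85) = -3.85, f(2.95) = -3.95, f(3.05) = -4.05, f(3.15) = -4.15, f(3.25) = -4.25, f(3.35) = -4.35, f(3.45) = -4.45.
Sum = Δt · [f(2.55) + f(2.65) + f(2.75) + ...].
Sum = -4.

-4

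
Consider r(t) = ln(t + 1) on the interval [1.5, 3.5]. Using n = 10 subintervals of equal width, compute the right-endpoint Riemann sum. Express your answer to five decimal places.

Δt = (3.5 − 1.5)/10 = 0.2.
Right endpoints: 1.7, 1.9, 2.1, 2.3, 2.5, 2.7, 2.9, 3.1, 3.3, 3.5.
r(1.7) ≈ 0.99325, r(1.9) ≈ 1.06471, r(2.1) ≈ 1.13140, r(2.3) ≈ 1.19392, r(2.5) ≈ 1.25276, r(2.7) ≈ 1.30833, r(2.9) ≈ 1.36098, r(3.1) ≈ 1.41099, r(3.3) ≈ 1.45862, r(3.5) ≈ 1.50408.
Sum = Δt · [r(1.7) + r(1.9) + r(2.1) + ...].
Sum ≈ 2.53581.

2.53581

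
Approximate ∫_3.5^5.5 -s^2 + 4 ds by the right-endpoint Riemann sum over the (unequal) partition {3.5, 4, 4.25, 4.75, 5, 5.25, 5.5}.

Subinterval widths: 0.5, 0.25, 0.5, 0.25, 0.25, 0.25.
Right endpoints: 4, 4.25, 4.75, 5, 5.25, 5.5.
f(4) = -12, f(4.25) = -14.0625, f(4.75) = -18.5625, f(5) = -21, f(5.25) = -23.5625, f(5.5) = -26.25.
Sum = Σ Δs_i · f(s_i).
Sum = -36.5.

-36.5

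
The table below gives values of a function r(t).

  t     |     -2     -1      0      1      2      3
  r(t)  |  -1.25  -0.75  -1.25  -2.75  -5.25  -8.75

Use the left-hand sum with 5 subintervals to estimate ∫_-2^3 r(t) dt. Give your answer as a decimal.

Δt = 1.
Sum = 1·[(-1.25) + (-0.75) + (-1.25) + (-2.75) + (-5.25)] = -11.25.

-11.25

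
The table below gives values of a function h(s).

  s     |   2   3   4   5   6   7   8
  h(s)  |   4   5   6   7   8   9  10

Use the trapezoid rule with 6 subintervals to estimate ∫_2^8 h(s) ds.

Δs = 1.
T_6 = (1/2)·[4 + 2·5 + 2·6 + 2·7 + 2·8 + 2·9 + 10] = 42.

42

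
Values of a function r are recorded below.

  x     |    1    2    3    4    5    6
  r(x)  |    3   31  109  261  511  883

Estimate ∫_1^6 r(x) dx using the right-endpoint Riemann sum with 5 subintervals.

Δx = 1.
Sum = 1·[31 + 109 + 261 + 511 + 883] = 1795.

1795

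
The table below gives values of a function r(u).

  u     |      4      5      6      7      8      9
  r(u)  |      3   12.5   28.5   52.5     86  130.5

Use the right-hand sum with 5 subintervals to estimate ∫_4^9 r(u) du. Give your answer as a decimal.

Δu = 1.
Sum = 1·[12.5 + 28.5 + 52.5 + 86 + 130.5] = 310.

310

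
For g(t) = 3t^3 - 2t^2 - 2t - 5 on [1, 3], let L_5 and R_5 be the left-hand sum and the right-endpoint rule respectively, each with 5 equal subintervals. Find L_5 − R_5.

-23.2

L_5 = 13.92.
R_5 = 37.12.
L_5 − R_5 = -23.2.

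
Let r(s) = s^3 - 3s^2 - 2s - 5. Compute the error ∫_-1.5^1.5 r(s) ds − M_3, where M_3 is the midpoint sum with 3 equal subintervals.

-0.75

Exact integral: ∫_-1.5^1.5 r(s) ds = -21.75.
M_3 = -21.
Error = -21.75 − (-21) = -0.75.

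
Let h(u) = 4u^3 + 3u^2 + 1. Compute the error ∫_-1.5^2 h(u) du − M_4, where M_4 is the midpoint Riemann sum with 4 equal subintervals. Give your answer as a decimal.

Exact integral: ∫_-1.5^2 h(u) du = 25.8125.
M_4 = 24.47265625.
Error = 25.8125 − 24.47265625 = 1.33984375.

1.33984375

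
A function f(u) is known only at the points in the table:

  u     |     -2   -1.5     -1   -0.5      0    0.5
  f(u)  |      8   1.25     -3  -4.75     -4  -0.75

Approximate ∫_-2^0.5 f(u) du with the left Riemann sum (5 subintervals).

Δu = 0.5.
Sum = 0.5·[8 + 1.25 + (-3) + (-4.75) + (-4)] = -1.25.

-1.25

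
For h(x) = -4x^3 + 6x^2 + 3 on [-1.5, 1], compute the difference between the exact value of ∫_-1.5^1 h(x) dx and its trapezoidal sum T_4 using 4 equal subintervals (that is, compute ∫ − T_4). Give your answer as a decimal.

Exact integral: ∫_-1.5^1 h(x) dx = 20.3125.
T_4 = 21.77734375.
Error = 20.3125 − 21.77734375 = -1.46484375.

-1.46484375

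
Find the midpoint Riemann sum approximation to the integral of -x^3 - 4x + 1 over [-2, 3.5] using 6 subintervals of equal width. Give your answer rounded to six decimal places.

-43.649089

Δx = (3.5 − (-2))/6 = 11/12.
Midpoints: -37/24, -0.625, 7/24, 29/24, 2.125, 73/24.
f(-37/24) = 149725/13824, f(-0.625) = 1917/512, f(7/24) = -2647/13824, f(29/24) = -77381/13824, f(2.125) = -8753/512, f(73/24) = -543385/13824.
Sum = Δx · [f(-37/24) + f(-0.625) + f(7/24) + ...].
Sum ≈ -43.649089.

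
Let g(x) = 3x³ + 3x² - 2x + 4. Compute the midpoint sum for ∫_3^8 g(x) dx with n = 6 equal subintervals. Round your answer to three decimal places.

3446.059

Δx = (8 − 3)/6 = 5/6.
Midpoints: 41/12, 4.25, 61/12, 71/12, 6.75, 91/12.
g(41/12) = 87461/576, g(4.25) = 279.984375, g(61/12) = 268081/576, g(71/12) = 413891/576, g(6.75) = 1049.828125, g(91/12) = 846511/576.
Sum = Δx · [g(41/12) + g(4.25) + g(61/12) + ...].
Sum ≈ 3446.059.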